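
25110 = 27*930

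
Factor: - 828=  - 2^2*3^2 * 23^1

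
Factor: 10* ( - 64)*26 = -2^8*5^1*13^1 = - 16640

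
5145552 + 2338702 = 7484254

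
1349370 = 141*9570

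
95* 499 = 47405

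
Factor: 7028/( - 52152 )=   -  2^( - 1 )*3^( - 1) * 7^1*41^(-1 )* 53^( - 1)*251^1 = - 1757/13038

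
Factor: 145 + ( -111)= 2^1 * 17^1 = 34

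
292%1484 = 292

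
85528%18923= 9836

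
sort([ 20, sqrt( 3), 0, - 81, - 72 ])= [  -  81, - 72 , 0,sqrt(3 ), 20 ] 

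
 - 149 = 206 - 355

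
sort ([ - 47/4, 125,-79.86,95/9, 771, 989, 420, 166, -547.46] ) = [ - 547.46,- 79.86, - 47/4,95/9, 125, 166,420,771, 989 ] 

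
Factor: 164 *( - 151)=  - 24764 = - 2^2*41^1*151^1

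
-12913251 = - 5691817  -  7221434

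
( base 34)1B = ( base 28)1H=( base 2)101101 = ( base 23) 1M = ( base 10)45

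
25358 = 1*25358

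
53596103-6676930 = 46919173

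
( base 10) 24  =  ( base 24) 10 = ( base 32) O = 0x18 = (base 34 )O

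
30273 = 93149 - 62876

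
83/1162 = 1/14 = 0.07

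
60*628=37680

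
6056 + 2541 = 8597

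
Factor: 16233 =3^1*7^1*773^1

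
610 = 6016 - 5406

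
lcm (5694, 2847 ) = 5694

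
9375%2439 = 2058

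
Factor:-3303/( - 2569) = 9/7 = 3^2*7^( - 1)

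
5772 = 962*6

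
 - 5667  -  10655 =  - 16322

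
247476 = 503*492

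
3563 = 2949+614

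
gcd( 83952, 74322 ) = 18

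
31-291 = -260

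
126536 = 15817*8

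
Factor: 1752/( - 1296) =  - 2^( - 1)*3^ ( - 3)*73^1 = - 73/54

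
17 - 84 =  - 67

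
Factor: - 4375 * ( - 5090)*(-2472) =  - 55048350000 =-2^4*3^1*5^5*7^1  *103^1*509^1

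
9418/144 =65 + 29/72= 65.40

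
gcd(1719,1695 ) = 3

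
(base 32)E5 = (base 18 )173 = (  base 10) 453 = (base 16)1C5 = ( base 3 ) 121210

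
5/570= 1/114 = 0.01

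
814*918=747252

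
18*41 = 738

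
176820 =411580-234760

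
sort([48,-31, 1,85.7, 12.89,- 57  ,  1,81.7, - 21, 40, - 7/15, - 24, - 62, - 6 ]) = [ - 62, - 57, - 31,-24,-21,-6, - 7/15, 1 , 1,12.89,40, 48,81.7,85.7 ]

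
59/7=59/7 = 8.43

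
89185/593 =150 + 235/593 = 150.40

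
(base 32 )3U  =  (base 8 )176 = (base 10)126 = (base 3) 11200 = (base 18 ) 70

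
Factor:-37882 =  - 2^1*13^1*31^1*47^1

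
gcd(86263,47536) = 1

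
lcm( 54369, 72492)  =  217476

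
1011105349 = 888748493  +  122356856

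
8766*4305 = 37737630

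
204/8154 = 34/1359  =  0.03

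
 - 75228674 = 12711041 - 87939715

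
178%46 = 40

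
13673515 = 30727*445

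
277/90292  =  277/90292 = 0.00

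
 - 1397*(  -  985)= 1376045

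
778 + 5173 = 5951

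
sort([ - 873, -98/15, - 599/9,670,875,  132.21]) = [ - 873, - 599/9 , - 98/15,132.21,670,875]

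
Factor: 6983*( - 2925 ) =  - 3^2*5^2*13^1* 6983^1 = - 20425275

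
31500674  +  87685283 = 119185957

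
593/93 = 6 + 35/93 =6.38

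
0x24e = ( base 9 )725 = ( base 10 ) 590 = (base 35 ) gu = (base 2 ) 1001001110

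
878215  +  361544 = 1239759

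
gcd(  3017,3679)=1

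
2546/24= 106 +1/12= 106.08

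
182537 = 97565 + 84972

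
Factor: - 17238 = -2^1*3^1*13^2*17^1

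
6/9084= 1/1514 =0.00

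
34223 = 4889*7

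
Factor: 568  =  2^3*71^1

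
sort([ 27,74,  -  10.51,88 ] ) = [ - 10.51,27,74,88 ]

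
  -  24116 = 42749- 66865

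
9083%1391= 737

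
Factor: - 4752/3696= - 9/7 = - 3^2*7^( - 1 ) 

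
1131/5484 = 377/1828  =  0.21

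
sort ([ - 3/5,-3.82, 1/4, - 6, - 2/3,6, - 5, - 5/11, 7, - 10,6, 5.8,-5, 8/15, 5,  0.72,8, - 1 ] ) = [  -  10, - 6,-5, - 5, - 3.82, - 1, - 2/3, - 3/5, - 5/11 , 1/4, 8/15,0.72,5, 5.8,6,6,7,8]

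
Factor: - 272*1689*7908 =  - 3632998464 = - 2^6*3^2*17^1*563^1*659^1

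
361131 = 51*7081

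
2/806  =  1/403=0.00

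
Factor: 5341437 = 3^3*197831^1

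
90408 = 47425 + 42983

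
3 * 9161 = 27483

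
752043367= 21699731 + 730343636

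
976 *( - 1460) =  - 1424960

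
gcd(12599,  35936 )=1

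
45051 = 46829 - 1778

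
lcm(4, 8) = 8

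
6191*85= 526235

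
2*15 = 30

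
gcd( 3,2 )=1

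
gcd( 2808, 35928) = 72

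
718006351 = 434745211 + 283261140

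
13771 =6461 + 7310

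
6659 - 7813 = -1154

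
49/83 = 49/83 = 0.59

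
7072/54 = 3536/27= 130.96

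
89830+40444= 130274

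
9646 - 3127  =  6519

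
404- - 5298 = 5702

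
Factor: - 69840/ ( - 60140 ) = 36/31 = 2^2*3^2*31^ ( - 1)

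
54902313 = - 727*(- 75519 ) 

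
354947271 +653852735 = 1008800006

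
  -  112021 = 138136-250157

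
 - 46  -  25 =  - 71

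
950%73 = 1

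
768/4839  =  256/1613=0.16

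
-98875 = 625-99500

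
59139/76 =778+11/76 = 778.14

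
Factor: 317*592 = 2^4*37^1*317^1 = 187664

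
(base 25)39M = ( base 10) 2122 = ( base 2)100001001010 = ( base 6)13454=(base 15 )967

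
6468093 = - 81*( - 79853 ) 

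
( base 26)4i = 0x7A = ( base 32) 3q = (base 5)442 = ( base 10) 122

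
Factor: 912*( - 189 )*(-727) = 125311536 =2^4*3^4* 7^1 *19^1*727^1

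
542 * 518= 280756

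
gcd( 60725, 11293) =1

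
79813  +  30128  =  109941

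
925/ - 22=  - 43+21/22 = - 42.05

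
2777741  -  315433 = 2462308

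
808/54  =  404/27 = 14.96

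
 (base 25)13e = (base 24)15I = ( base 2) 1011001010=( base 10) 714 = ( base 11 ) 59A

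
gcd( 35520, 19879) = 1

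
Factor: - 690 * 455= - 2^1 *3^1*5^2*7^1*13^1*23^1 =-313950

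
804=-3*( - 268 )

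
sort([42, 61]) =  [ 42,  61] 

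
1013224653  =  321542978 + 691681675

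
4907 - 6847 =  - 1940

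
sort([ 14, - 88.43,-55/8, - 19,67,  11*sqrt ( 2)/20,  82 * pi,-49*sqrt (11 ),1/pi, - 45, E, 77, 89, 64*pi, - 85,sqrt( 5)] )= [ - 49 *sqrt(11), - 88.43, - 85,  -  45,-19,- 55/8,1/pi, 11*sqrt( 2)/20, sqrt(5),E,14 , 67, 77, 89, 64*  pi,82 * pi]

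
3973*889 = 3531997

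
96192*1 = 96192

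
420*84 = 35280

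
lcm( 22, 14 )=154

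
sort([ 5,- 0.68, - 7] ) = [ - 7,  -  0.68 , 5]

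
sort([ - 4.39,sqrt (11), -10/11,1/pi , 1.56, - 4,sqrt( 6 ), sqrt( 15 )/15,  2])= [ - 4.39,-4,-10/11, sqrt(15 ) /15,  1/pi,  1.56,2, sqrt( 6),sqrt(11) ] 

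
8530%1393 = 172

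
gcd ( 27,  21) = 3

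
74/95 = 74/95 = 0.78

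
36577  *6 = 219462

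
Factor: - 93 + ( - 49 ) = -142 = - 2^1*71^1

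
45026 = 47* 958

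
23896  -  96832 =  - 72936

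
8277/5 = 8277/5 = 1655.40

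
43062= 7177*6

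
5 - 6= - 1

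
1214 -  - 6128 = 7342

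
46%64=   46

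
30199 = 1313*23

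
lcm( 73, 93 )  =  6789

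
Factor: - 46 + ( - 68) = - 114 =- 2^1*3^1 * 19^1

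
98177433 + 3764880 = 101942313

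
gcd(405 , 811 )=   1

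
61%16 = 13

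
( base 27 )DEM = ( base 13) 465A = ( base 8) 23225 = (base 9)14484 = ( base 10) 9877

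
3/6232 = 3/6232 = 0.00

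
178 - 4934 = - 4756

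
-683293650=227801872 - 911095522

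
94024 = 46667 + 47357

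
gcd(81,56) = 1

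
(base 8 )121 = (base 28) 2p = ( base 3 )10000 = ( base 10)81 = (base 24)39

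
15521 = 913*17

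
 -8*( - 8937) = 71496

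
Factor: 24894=2^1 * 3^3*  461^1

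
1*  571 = 571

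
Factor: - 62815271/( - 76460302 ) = 2^(  -  1)*103^1*149^1* 1181^( - 1)*4093^1*32371^( - 1 )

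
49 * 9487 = 464863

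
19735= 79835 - 60100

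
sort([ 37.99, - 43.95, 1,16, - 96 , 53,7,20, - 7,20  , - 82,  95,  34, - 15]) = [ - 96, - 82, - 43.95, - 15, - 7, 1,7,16,  20, 20,34, 37.99,53,95 ] 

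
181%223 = 181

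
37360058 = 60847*614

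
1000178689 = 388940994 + 611237695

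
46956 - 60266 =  - 13310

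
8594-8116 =478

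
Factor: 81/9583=3^4*7^(-1 ) * 37^(-2)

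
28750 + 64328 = 93078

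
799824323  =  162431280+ 637393043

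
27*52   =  1404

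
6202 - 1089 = 5113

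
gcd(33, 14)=1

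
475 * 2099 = 997025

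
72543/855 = 84 + 241/285 = 84.85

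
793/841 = 793/841 =0.94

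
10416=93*112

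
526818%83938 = 23190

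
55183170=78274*705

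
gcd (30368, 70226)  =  1898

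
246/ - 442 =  - 123/221 = - 0.56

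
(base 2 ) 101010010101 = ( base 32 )2KL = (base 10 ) 2709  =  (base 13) 1305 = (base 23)52i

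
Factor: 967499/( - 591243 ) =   -  3^( -1) * 13^1  *17^ ( - 1)*19^1*3917^1*11593^(-1)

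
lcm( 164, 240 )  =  9840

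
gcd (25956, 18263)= 7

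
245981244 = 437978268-191997024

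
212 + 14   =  226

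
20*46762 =935240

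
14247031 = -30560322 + 44807353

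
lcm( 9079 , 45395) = 45395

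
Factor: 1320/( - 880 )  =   -2^(  -  1)*3^1 = -3/2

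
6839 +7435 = 14274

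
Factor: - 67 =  - 67^1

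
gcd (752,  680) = 8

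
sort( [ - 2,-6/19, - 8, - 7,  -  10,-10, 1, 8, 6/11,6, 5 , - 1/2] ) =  [ - 10,- 10, - 8, - 7 ,-2, - 1/2, - 6/19,6/11, 1,5,  6, 8 ]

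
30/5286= 5/881= 0.01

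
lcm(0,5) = 0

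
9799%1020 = 619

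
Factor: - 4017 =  - 3^1*13^1 * 103^1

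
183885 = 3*61295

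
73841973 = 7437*9929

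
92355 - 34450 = 57905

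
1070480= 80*13381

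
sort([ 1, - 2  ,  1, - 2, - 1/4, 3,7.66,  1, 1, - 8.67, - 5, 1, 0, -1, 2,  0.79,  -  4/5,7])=[ - 8.67, - 5, - 2, - 2, - 1,-4/5,-1/4, 0 , 0.79, 1,1,1, 1,1,2, 3, 7, 7.66]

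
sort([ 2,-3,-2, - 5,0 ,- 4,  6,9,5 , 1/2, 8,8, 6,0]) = [ - 5, - 4, - 3, -2,0, 0, 1/2,2, 5,6,6, 8, 8,9 ] 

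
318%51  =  12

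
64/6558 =32/3279 = 0.01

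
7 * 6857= 47999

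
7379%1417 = 294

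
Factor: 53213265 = 3^2*5^1*7^2 * 24133^1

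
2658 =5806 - 3148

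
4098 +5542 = 9640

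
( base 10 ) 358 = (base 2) 101100110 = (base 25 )E8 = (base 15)18d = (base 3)111021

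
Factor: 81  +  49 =130 = 2^1*5^1*13^1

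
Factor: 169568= 2^5  *  7^1*757^1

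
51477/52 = 51477/52 = 989.94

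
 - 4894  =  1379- 6273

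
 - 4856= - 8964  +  4108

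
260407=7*37201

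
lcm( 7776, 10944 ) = 295488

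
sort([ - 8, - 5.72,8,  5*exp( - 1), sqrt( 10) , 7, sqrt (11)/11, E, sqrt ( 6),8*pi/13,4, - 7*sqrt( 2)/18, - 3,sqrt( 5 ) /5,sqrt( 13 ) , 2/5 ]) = [  -  8 , - 5.72, - 3, - 7*sqrt( 2)/18, sqrt( 11) /11,2/5,sqrt ( 5 ) /5, 5*exp( - 1 ),8*pi/13,sqrt( 6 ),E,sqrt( 10), sqrt(13 ), 4,7,8]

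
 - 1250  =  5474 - 6724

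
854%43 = 37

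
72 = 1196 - 1124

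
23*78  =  1794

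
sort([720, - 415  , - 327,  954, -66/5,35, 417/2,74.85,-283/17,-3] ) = [ - 415 ,-327,-283/17,-66/5, - 3, 35, 74.85,417/2  ,  720,954]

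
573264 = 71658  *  8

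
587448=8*73431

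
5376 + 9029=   14405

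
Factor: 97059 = 3^1*32353^1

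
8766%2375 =1641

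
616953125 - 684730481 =-67777356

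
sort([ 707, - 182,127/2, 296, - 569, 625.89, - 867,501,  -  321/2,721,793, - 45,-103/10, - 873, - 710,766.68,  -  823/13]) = [ - 873,-867, - 710, - 569, - 182, - 321/2, - 823/13, - 45, - 103/10,127/2,296, 501,625.89, 707,721, 766.68 , 793]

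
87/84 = 1 + 1/28 = 1.04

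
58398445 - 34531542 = 23866903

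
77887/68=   1145 + 27/68 = 1145.40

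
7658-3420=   4238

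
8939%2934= 137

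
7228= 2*3614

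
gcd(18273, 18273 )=18273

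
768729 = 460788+307941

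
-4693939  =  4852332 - 9546271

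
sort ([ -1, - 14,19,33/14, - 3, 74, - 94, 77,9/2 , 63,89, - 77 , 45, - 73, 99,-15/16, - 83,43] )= [  -  94,-83,-77, - 73,  -  14,-3,-1, - 15/16, 33/14,9/2,  19, 43, 45, 63,74, 77,89, 99 ] 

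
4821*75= 361575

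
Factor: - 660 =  - 2^2*3^1* 5^1 * 11^1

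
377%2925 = 377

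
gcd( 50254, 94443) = 1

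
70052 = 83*844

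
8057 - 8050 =7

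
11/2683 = 11/2683 =0.00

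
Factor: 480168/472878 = 2^2*7^( - 1) *13^1 *19^1*139^( - 1) = 988/973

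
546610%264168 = 18274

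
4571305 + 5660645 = 10231950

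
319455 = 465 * 687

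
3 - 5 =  - 2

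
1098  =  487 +611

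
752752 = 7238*104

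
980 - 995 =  - 15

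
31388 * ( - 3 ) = -94164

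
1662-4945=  - 3283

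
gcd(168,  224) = 56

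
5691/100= 5691/100 =56.91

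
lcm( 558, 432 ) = 13392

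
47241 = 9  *5249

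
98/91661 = 98/91661 = 0.00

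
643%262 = 119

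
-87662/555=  - 87662/555=   - 157.95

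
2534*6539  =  16569826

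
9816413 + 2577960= 12394373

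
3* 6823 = 20469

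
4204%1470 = 1264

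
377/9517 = 377/9517 = 0.04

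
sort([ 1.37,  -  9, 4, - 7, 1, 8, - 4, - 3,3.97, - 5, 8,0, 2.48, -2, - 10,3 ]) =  [ - 10,-9, - 7, - 5, - 4, - 3, - 2, 0 , 1,1.37, 2.48, 3, 3.97, 4 , 8, 8 ]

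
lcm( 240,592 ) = 8880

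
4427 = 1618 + 2809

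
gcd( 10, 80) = 10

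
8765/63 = 139  +  8/63 = 139.13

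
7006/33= 7006/33=212.30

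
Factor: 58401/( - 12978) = -9/2 = -2^( - 1 )*3^2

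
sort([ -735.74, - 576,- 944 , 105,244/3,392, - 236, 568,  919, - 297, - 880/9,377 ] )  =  [- 944, -735.74,-576 ,  -  297, - 236, - 880/9,244/3,105, 377,392,  568,919] 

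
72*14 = 1008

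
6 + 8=14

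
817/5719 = 1/7  =  0.14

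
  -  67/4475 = -1 + 4408/4475  =  - 0.01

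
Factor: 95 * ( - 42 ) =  - 2^1*3^1*5^1*7^1*19^1 =- 3990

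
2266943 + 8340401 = 10607344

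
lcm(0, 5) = 0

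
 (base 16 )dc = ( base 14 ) 11a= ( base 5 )1340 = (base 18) C4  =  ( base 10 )220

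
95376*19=1812144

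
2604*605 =1575420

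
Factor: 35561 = 43^1*827^1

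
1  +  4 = 5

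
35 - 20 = 15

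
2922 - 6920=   -3998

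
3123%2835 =288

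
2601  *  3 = 7803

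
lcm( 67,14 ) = 938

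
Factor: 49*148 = 7252= 2^2*7^2*37^1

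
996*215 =214140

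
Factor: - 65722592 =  -2^5*13^1 * 23^1*6869^1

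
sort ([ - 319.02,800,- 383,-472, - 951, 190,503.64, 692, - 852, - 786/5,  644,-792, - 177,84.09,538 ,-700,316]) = [ - 951, - 852, - 792,-700, - 472,  -  383,-319.02,-177, - 786/5, 84.09, 190,  316,503.64, 538,644,692,800 ]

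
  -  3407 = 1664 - 5071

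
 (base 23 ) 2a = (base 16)38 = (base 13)44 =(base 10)56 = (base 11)51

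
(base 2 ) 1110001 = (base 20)5d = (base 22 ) 53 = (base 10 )113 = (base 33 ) 3E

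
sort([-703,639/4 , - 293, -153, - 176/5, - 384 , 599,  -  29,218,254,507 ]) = [ -703, - 384, - 293 , - 153, - 176/5, - 29, 639/4,218, 254,507, 599 ] 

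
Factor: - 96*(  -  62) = 5952 = 2^6* 3^1 * 31^1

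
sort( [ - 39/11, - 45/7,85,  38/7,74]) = [ - 45/7, - 39/11,38/7, 74,85]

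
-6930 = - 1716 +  - 5214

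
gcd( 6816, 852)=852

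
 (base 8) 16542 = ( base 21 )H14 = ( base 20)IG2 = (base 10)7522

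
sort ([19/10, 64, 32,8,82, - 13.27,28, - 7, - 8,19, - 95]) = [-95, - 13.27, - 8, - 7,19/10, 8,  19, 28,32, 64, 82] 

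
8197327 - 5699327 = 2498000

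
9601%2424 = 2329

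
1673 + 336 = 2009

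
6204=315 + 5889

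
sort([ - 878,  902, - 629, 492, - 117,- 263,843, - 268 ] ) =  [ - 878, - 629, -268, - 263, - 117, 492,843, 902]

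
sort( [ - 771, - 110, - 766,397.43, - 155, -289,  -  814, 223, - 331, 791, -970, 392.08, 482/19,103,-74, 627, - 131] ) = [ - 970, - 814, - 771, - 766,-331, -289, - 155, - 131, - 110, - 74, 482/19, 103 , 223, 392.08,397.43, 627 , 791 ] 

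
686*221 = 151606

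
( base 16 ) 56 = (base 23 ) 3h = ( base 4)1112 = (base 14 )62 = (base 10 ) 86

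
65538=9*7282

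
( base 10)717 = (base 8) 1315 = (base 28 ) ph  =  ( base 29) OL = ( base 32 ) MD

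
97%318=97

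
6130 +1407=7537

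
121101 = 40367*3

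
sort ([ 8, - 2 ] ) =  [ - 2, 8] 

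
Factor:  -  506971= - 61^1*8311^1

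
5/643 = 5/643 = 0.01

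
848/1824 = 53/114 = 0.46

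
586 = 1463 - 877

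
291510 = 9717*30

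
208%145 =63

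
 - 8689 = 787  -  9476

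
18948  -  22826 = - 3878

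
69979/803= 69979/803 = 87.15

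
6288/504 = 262/21= 12.48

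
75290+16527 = 91817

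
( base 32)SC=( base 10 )908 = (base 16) 38C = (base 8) 1614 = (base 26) 18o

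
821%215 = 176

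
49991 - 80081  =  -30090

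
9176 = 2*4588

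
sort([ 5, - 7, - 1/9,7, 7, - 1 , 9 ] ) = [ - 7,- 1, - 1/9, 5, 7, 7,9]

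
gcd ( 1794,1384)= 2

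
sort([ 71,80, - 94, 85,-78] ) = [-94,  -  78, 71,80,  85]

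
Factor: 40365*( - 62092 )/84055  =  -501268716/16811 = -2^2*3^3*13^1*19^2  *23^1 * 43^1*16811^( - 1)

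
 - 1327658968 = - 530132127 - 797526841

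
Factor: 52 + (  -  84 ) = -32 = - 2^5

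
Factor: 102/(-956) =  - 2^ ( - 1 ) *3^1  *17^1*239^(  -  1) =- 51/478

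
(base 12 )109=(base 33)4l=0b10011001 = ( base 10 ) 153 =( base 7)306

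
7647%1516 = 67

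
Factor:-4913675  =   - 5^2 * 13^2 * 1163^1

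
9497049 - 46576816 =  - 37079767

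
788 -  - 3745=4533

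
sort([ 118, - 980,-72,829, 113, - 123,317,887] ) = [ - 980, - 123 , - 72, 113, 118,317,829, 887 ] 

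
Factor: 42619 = 17^1*23^1*109^1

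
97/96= 1+1/96 = 1.01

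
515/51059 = 515/51059=0.01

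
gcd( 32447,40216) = 457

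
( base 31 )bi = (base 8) 547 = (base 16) 167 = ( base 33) at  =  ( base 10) 359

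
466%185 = 96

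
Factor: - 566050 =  - 2^1*5^2*11321^1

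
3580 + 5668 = 9248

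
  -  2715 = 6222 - 8937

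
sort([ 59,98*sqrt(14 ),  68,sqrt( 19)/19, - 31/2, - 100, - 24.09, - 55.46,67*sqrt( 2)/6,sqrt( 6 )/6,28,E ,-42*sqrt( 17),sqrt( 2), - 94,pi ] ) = [ - 42*sqrt( 17 ), - 100, - 94, - 55.46, - 24.09,-31/2, sqrt(19)/19,  sqrt(6 ) /6 , sqrt( 2 ),E,pi, 67 * sqrt(2)/6, 28, 59, 68,98*sqrt( 14) ] 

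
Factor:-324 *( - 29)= 9396 = 2^2*3^4*29^1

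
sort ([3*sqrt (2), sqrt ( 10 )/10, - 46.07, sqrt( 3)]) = [ - 46.07, sqrt(10)/10, sqrt(3), 3*sqrt( 2 ) ] 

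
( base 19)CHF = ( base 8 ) 11076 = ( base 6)33342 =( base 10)4670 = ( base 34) 41c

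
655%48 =31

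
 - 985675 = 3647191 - 4632866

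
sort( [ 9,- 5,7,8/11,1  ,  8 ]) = [ - 5, 8/11,1,7,8,9]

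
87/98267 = 87/98267 = 0.00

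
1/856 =1/856 = 0.00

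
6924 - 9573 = -2649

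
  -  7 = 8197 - 8204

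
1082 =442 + 640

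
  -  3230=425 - 3655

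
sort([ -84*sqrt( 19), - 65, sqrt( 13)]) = [ -84*sqrt(19 ),- 65, sqrt(13)]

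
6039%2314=1411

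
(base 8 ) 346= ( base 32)76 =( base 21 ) ak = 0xe6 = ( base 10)230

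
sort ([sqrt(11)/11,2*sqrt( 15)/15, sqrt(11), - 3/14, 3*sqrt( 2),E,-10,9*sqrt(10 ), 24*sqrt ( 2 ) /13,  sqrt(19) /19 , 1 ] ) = [ - 10, - 3/14, sqrt(19) /19, sqrt(11 ) /11, 2 * sqrt(15 ) /15,1,24*sqrt( 2)/13,E , sqrt(11),3 * sqrt(2),9 * sqrt(10)] 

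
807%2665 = 807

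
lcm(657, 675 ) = 49275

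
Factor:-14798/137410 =-7/65 = -5^(-1 ) * 7^1 * 13^( - 1 ) 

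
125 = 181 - 56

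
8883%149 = 92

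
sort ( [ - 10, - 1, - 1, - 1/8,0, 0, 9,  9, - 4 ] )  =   [ - 10 , - 4,-1 , - 1, - 1/8, 0, 0, 9,9 ] 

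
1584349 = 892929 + 691420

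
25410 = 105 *242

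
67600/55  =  1229 + 1/11 = 1229.09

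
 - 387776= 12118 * (-32)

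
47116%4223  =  663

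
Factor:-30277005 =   -  3^1*5^1* 11^1 * 183497^1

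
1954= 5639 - 3685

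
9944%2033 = 1812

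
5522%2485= 552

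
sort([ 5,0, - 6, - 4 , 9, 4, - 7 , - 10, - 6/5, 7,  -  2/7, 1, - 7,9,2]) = [ - 10, - 7, - 7 , - 6, - 4,-6/5 ,-2/7, 0,1 , 2, 4, 5, 7,  9, 9]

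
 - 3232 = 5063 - 8295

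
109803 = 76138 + 33665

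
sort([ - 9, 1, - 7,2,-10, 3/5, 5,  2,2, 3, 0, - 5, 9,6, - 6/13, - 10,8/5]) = [ - 10,- 10, - 9, - 7, - 5,-6/13,0,3/5, 1, 8/5,2, 2,2,3, 5,6 , 9]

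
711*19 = 13509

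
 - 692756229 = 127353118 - 820109347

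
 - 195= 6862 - 7057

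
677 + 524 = 1201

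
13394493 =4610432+8784061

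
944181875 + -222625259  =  721556616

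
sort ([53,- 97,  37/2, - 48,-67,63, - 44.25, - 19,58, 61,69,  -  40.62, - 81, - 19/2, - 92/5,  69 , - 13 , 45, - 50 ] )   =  [ - 97,-81, - 67, - 50 , - 48 , - 44.25,  -  40.62, - 19, - 92/5,  -  13, - 19/2, 37/2, 45,53 , 58 , 61, 63,69,69]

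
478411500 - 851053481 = -372641981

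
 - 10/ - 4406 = 5/2203 = 0.00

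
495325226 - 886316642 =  - 390991416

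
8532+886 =9418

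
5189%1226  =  285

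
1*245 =245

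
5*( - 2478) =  - 12390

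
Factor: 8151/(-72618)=  -  11/98 = -2^(  -  1 )*7^( - 2 ) * 11^1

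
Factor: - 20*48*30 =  - 28800 =- 2^7 * 3^2*5^2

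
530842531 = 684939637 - 154097106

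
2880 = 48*60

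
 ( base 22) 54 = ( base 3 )11020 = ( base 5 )424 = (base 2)1110010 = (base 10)114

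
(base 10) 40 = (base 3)1111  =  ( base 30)1A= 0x28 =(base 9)44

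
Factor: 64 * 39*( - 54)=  - 134784=- 2^7*3^4*13^1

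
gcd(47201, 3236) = 1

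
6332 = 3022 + 3310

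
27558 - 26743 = 815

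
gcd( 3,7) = 1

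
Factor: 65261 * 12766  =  2^1*7^1*13^1* 491^1*9323^1 = 833121926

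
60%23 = 14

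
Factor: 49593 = 3^1*61^1*271^1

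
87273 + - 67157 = 20116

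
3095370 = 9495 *326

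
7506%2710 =2086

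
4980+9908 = 14888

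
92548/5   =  18509 + 3/5 =18509.60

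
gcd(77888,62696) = 8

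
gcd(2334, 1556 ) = 778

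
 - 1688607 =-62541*27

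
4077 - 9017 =  -  4940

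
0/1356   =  0 = 0.00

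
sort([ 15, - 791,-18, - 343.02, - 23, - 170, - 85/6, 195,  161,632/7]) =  [ - 791, - 343.02, - 170, - 23,-18,- 85/6,15,632/7, 161,195 ]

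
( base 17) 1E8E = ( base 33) 8c1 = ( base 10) 9109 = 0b10001110010101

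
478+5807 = 6285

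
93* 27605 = 2567265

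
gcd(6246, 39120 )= 6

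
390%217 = 173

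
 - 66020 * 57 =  - 3763140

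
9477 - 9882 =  - 405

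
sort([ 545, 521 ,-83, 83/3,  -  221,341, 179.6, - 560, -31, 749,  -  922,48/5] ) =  [ - 922, - 560, - 221,  -  83, - 31,48/5,83/3,179.6,341,521,545 , 749]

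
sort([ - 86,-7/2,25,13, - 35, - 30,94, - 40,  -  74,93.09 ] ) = [ - 86, - 74, - 40, - 35,-30,-7/2,  13,25,  93.09, 94 ]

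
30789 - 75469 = - 44680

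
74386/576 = 129 + 41/288 = 129.14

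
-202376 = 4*(-50594 ) 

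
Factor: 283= 283^1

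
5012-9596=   -  4584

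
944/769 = 944/769=1.23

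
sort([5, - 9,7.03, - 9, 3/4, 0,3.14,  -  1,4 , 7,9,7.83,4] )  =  [ - 9, - 9,  -  1, 0,3/4,3.14, 4,4,5,7, 7.03 , 7.83, 9] 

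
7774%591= 91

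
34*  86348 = 2935832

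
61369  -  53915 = 7454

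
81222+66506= 147728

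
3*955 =2865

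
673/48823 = 673/48823 = 0.01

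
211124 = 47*4492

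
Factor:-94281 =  - 3^1*11^1*2857^1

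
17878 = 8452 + 9426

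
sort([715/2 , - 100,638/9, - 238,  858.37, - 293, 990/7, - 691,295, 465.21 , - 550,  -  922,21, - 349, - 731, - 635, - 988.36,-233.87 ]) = [ - 988.36, - 922,-731, - 691 , - 635, - 550, - 349, - 293 , - 238,-233.87, - 100,  21, 638/9,990/7,295, 715/2,465.21, 858.37]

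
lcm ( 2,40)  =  40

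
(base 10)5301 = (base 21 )C09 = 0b1010010110101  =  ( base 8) 12265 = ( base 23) a0b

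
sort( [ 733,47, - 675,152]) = [ - 675, 47, 152,733]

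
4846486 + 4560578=9407064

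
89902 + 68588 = 158490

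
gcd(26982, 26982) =26982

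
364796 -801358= -436562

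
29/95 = 29/95 = 0.31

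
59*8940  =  527460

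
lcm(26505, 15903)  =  79515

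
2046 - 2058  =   - 12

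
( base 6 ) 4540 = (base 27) 1CF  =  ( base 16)42C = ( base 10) 1068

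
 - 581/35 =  - 83/5 =- 16.60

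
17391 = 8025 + 9366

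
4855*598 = 2903290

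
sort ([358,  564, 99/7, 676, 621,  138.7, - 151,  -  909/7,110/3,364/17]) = [ - 151,  -  909/7,  99/7, 364/17, 110/3,138.7, 358, 564, 621,676]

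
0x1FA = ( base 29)hd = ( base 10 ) 506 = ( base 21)132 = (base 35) eg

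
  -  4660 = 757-5417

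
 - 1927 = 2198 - 4125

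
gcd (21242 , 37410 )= 86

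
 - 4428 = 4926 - 9354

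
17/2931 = 17/2931 = 0.01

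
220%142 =78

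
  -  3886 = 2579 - 6465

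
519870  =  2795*186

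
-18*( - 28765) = 517770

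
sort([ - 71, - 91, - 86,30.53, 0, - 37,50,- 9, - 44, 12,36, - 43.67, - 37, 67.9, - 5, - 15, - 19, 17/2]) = [ - 91, - 86,-71, - 44, - 43.67,-37,  -  37, - 19, - 15, - 9 ,  -  5,0, 17/2,12,30.53,36, 50, 67.9 ] 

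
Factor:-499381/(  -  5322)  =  563/6 = 2^( - 1 ) * 3^( - 1)*563^1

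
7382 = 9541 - 2159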